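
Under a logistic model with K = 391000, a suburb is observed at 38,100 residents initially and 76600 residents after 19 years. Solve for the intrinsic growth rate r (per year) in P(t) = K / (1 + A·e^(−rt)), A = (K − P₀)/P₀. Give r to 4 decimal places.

r ≈ 0.0428 per year

A = (391000 − 38100)/38100 = 9.26247
76600 = 391000/(1 + 9.26247·e^(−r·19)) → e^(−19r) = (5.10444 − 1)/9.26247 = 0.443126
r = −ln(0.443126)/19 = 0.8139/19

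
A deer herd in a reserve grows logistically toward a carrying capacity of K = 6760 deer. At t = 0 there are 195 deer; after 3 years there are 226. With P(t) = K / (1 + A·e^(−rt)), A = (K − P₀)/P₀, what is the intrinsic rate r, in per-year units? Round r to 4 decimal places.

r ≈ 0.0508 per year

A = (6760 − 195)/195 = 33.66667
226 = 6760/(1 + 33.66667·e^(−r·3)) → e^(−3r) = (29.9115 − 1)/33.66667 = 0.858758
r = −ln(0.858758)/3 = 0.15227/3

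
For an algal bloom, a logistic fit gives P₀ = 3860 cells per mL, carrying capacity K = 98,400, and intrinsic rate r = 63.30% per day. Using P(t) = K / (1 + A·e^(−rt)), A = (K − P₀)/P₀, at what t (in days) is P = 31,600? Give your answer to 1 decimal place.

A = (98400 − 3860)/3860 = 24.49223
31600 = 98400/(1 + 24.49223·e^(−0.633t)) → 1 + 24.49223·e^(−0.633t) = 3.11392
e^(−0.633t) = 0.08631 → t = ln(11.58614)/0.633 = 2.44981/0.633

t ≈ 3.9 days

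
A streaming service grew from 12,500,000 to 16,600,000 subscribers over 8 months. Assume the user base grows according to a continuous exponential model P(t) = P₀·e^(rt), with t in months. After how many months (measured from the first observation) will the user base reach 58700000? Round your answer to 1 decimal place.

t ≈ 43.6 months

r = ln(16600000/12500000) / 8 ≈ 0.035459 per month
t = ln(58700000/12500000) / r = 1.54671 / 0.035459 ≈ 43.619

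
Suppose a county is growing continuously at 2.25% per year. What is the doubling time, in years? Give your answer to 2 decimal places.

doubling time ≈ 30.81 years

doubling time = ln(2) / |r| = 0.69315 / 0.0225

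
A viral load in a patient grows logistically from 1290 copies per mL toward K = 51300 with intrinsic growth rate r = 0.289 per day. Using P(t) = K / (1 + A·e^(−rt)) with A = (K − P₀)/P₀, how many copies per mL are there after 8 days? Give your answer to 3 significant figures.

A = (51300 − 1290)/1290 = 38.76744
P(8) = 51300 / (1 + 38.76744·e^(−0.289·8)) = 51300 / (1 + 38.76744·0.099063)
= 51300 / 4.84042 ≈ 10598.26

≈ 10,600 copies per mL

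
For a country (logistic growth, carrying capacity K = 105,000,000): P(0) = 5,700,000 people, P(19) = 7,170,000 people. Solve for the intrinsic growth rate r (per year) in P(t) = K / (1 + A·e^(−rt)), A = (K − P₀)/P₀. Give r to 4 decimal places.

A = (105000000 − 5700000)/5700000 = 17.42105
7170000 = 105000000/(1 + 17.42105·e^(−r·19)) → e^(−19r) = (14.64435 − 1)/17.42105 = 0.783211
r = −ln(0.783211)/19 = 0.24435/19

r ≈ 0.0129 per year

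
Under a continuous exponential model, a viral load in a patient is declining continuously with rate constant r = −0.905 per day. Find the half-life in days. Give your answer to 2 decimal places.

half-life = ln(2) / |r| = 0.69315 / 0.905

half-life ≈ 0.77 days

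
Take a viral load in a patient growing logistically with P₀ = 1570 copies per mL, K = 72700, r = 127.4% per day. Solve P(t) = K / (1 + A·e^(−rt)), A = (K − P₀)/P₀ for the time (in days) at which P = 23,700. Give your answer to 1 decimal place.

A = (72700 − 1570)/1570 = 45.30573
23700 = 72700/(1 + 45.30573·e^(−1.274t)) → 1 + 45.30573·e^(−1.274t) = 3.06751
e^(−1.274t) = 0.045635 → t = ln(21.91318)/1.274 = 3.08709/1.274

t ≈ 2.4 days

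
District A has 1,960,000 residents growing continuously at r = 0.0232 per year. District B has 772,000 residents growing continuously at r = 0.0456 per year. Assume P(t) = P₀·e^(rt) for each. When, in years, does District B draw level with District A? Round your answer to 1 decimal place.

1960000·e^(0.0232t) = 772000·e^(0.0456t)
1960000/772000 = e^((0.0456 − 0.0232)t) → ln(2.53886) = 0.0224·t
t = 0.93172 / 0.0224

t ≈ 41.6 years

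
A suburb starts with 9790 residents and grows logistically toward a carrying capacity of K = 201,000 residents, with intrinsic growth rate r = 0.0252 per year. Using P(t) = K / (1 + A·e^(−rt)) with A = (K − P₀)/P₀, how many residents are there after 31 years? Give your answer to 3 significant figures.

A = (201000 − 9790)/9790 = 19.53115
P(31) = 201000 / (1 + 19.53115·e^(−0.0252·31)) = 201000 / (1 + 19.53115·0.457856)
= 201000 / 9.94246 ≈ 20216.32

≈ 20,200 residents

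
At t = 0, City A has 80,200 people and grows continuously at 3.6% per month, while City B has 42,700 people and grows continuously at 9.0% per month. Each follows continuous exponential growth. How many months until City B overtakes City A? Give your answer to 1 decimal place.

t ≈ 11.7 months

80200·e^(0.036t) = 42700·e^(0.09t)
80200/42700 = e^((0.09 − 0.036)t) → ln(1.87822) = 0.054·t
t = 0.63032 / 0.054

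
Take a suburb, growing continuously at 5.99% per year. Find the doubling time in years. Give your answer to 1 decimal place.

doubling time = ln(2) / |r| = 0.69315 / 0.0599

doubling time ≈ 11.6 years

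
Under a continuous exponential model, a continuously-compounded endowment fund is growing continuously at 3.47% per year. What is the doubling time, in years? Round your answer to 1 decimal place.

doubling time = ln(2) / |r| = 0.69315 / 0.0347

doubling time ≈ 20.0 years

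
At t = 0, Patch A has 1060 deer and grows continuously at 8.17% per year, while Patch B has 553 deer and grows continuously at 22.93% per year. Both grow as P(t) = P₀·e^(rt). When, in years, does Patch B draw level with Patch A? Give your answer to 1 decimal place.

1060·e^(0.0817t) = 553·e^(0.2293t)
1060/553 = e^((0.2293 − 0.0817)t) → ln(1.91682) = 0.1476·t
t = 0.65067 / 0.1476

t ≈ 4.4 years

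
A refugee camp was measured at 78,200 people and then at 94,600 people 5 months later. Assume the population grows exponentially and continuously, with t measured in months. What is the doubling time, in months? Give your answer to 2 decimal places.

r = ln(94600/78200) / 5 = ln(1.20972) / 5 ≈ 0.038078 per month
doubling time = ln 2 / |r| = 0.69315 / 0.038078

doubling time ≈ 18.20 months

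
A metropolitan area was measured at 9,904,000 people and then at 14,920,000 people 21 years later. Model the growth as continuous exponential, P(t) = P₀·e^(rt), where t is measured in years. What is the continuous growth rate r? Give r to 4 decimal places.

r ≈ 0.0195 per year

14920000 = 9904000 · e^(r·21)
e^(21r) = 14920000/9904000 = 1.50646
r = ln(1.50646) / 21 = 0.40976 / 21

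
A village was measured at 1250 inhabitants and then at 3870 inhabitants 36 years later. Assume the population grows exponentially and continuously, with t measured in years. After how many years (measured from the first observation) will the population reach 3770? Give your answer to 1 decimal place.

r = ln(3870/1250) / 36 ≈ 0.031392 per year
t = ln(3770/1250) / r = 1.10393 / 0.031392 ≈ 35.166

t ≈ 35.2 years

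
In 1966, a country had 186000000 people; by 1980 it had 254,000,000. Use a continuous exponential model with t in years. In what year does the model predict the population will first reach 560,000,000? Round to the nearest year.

year 2016

r = ln(254000000/186000000) / 14 = 0.31159/14 ≈ 0.022256 per year
t = ln(560000000/186000000) / r = 1.10219/0.022256 ≈ 49.52 years after 1966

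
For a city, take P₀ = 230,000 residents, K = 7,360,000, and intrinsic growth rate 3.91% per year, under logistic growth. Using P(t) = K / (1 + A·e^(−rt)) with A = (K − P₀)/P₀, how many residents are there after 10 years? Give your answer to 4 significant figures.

A = (7360000 − 230000)/230000 = 31
P(10) = 7360000 / (1 + 31·e^(−0.0391·10)) = 7360000 / (1 + 31·0.67638)
= 7360000 / 21.96778 ≈ 335036.06

≈ 335,000 residents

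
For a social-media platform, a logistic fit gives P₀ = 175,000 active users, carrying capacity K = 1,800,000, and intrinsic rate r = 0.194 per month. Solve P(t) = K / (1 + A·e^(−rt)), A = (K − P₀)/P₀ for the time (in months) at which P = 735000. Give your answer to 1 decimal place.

t ≈ 9.6 months

A = (1800000 − 175000)/175000 = 9.28571
735000 = 1800000/(1 + 9.28571·e^(−0.194t)) → 1 + 9.28571·e^(−0.194t) = 2.44898
e^(−0.194t) = 0.156044 → t = ln(6.40845)/0.194 = 1.85762/0.194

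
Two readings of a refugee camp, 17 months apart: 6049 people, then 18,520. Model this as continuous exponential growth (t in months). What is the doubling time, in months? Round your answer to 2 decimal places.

doubling time ≈ 10.53 months

r = ln(18520/6049) / 17 = ln(3.06166) / 17 ≈ 0.065821 per month
doubling time = ln 2 / |r| = 0.69315 / 0.065821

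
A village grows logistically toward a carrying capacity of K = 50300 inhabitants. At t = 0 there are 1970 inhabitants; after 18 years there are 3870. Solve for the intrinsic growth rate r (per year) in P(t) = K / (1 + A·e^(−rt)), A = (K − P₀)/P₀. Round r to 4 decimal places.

r ≈ 0.0397 per year

A = (50300 − 1970)/1970 = 24.53299
3870 = 50300/(1 + 24.53299·e^(−r·18)) → e^(−18r) = (12.99742 − 1)/24.53299 = 0.489032
r = −ln(0.489032)/18 = 0.71533/18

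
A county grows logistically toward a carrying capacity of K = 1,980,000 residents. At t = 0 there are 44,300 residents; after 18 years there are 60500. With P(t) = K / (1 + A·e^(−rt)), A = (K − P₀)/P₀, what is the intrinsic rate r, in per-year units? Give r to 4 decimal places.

A = (1980000 − 44300)/44300 = 43.69526
60500 = 1980000/(1 + 43.69526·e^(−r·18)) → e^(−18r) = (32.72727 − 1)/43.69526 = 0.726103
r = −ln(0.726103)/18 = 0.32006/18

r ≈ 0.0178 per year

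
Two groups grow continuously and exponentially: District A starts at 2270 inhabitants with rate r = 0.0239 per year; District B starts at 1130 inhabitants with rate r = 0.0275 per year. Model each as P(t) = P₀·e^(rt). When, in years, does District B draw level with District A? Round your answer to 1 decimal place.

2270·e^(0.0239t) = 1130·e^(0.0275t)
2270/1130 = e^((0.0275 − 0.0239)t) → ln(2.00885) = 0.0036·t
t = 0.69756 / 0.0036

t ≈ 193.8 years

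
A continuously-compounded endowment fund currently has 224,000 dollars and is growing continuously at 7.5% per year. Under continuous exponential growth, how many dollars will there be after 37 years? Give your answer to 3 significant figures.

≈ 3,590,000 dollars

P(37) = 224000 · e^(0.075·37) = 224000 · e^(2.775)
= 224000 · 16.03863 ≈ 3592652.45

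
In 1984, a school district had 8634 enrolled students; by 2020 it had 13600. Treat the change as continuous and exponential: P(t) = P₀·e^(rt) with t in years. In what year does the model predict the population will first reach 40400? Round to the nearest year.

year 2106

r = ln(13600/8634) / 36 = 0.45436/36 ≈ 0.012621 per year
t = ln(40400/8634) / r = 1.54312/0.012621 ≈ 122.26 years after 1984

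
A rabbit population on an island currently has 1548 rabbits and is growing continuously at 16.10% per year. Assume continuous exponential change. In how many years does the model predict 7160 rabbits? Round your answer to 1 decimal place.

7160 = 1548 · e^(0.161·t)
t = ln(7160/1548) / 0.161 = ln(4.62532) / 0.161 = 1.53155 / 0.161

t ≈ 9.5 years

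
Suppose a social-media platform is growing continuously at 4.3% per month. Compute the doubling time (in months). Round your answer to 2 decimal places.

doubling time = ln(2) / |r| = 0.69315 / 0.043

doubling time ≈ 16.12 months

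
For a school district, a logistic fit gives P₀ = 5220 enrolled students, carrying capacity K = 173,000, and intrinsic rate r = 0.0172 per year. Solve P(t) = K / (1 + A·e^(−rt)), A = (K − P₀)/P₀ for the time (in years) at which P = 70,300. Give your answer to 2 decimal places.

t ≈ 179.72 years

A = (173000 − 5220)/5220 = 32.14176
70300 = 173000/(1 + 32.14176·e^(−0.0172t)) → 1 + 32.14176·e^(−0.0172t) = 2.46088
e^(−0.0172t) = 0.045451 → t = ln(22.00162)/0.0172 = 3.09112/0.0172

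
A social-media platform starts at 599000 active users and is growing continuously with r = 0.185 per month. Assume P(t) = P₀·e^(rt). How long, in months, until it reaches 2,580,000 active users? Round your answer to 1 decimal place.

2580000 = 599000 · e^(0.185·t)
t = ln(2580000/599000) / 0.185 = ln(4.30718) / 0.185 = 1.46028 / 0.185

t ≈ 7.9 months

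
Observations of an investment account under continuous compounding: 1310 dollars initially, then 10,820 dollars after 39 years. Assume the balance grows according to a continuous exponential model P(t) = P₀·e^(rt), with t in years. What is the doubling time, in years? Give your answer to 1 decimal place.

doubling time ≈ 12.8 years

r = ln(10820/1310) / 39 = ln(8.25954) / 39 ≈ 0.054138 per year
doubling time = ln 2 / |r| = 0.69315 / 0.054138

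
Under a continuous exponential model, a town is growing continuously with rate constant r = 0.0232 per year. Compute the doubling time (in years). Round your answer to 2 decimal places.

doubling time = ln(2) / |r| = 0.69315 / 0.0232

doubling time ≈ 29.88 years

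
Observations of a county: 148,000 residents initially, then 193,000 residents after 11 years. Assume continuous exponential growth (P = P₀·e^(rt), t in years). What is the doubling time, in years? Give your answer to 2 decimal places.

doubling time ≈ 28.72 years

r = ln(193000/148000) / 11 = ln(1.30405) / 11 ≈ 0.024134 per year
doubling time = ln 2 / |r| = 0.69315 / 0.024134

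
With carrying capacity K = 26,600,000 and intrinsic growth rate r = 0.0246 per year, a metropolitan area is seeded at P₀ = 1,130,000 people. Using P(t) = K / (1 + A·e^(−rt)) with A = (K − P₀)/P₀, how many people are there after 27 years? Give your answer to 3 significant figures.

A = (26600000 − 1130000)/1130000 = 22.53982
P(27) = 26600000 / (1 + 22.53982·e^(−0.0246·27)) = 26600000 / (1 + 22.53982·0.514685)
= 26600000 / 12.60091 ≈ 2110958.43

≈ 2,110,000 people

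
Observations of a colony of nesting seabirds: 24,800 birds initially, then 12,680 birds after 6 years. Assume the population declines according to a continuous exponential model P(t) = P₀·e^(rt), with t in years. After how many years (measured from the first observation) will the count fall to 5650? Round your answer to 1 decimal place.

t ≈ 13.2 years

r = ln(12680/24800) / 6 ≈ -0.111803 per year
t = ln(5650/24800) / r = -1.47919 / -0.111803 ≈ 13.23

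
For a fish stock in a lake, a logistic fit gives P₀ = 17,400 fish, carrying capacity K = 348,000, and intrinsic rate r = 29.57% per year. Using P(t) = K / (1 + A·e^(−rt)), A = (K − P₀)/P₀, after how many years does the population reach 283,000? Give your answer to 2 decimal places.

t ≈ 14.93 years

A = (348000 − 17400)/17400 = 19
283000 = 348000/(1 + 19·e^(−0.2957t)) → 1 + 19·e^(−0.2957t) = 1.22968
e^(−0.2957t) = 0.012089 → t = ln(82.72308)/0.2957 = 4.4155/0.2957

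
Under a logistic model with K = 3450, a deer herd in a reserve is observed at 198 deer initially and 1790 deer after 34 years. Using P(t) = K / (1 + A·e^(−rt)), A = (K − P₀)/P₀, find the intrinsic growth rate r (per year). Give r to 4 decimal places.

r ≈ 0.0845 per year

A = (3450 − 198)/198 = 16.42424
1790 = 3450/(1 + 16.42424·e^(−r·34)) → e^(−34r) = (1.92737 − 1)/16.42424 = 0.056464
r = −ln(0.056464)/34 = 2.87416/34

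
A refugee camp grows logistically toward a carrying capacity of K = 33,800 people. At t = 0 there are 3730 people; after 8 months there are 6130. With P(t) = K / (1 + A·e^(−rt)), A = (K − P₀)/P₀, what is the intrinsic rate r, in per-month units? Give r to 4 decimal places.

A = (33800 − 3730)/3730 = 8.06166
6130 = 33800/(1 + 8.06166·e^(−r·8)) → e^(−8r) = (5.51387 − 1)/8.06166 = 0.559918
r = −ln(0.559918)/8 = 0.57997/8

r ≈ 0.0725 per month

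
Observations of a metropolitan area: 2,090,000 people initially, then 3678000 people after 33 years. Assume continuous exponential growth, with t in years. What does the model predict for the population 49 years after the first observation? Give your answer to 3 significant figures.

r = ln(3678000/2090000) / 33 ≈ 0.017127 per year
P(49) = 2090000 · e^(0.017127·49) = 2090000 · 2.31462 ≈ 4837547.82

≈ 4,840,000 people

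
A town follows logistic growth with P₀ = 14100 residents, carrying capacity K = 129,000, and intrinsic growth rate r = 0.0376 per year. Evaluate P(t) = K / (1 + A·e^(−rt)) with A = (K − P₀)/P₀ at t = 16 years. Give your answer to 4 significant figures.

A = (129000 − 14100)/14100 = 8.14894
P(16) = 129000 / (1 + 8.14894·e^(−0.0376·16)) = 129000 / (1 + 8.14894·0.547934)
= 129000 / 5.46508 ≈ 23604.41

≈ 23,600 residents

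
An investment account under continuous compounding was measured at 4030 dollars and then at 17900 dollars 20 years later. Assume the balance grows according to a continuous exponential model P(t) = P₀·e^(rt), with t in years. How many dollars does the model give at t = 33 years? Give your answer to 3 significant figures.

≈ 47,200 dollars

r = ln(17900/4030) / 20 ≈ 0.074552 per year
P(33) = 4030 · e^(0.074552·33) = 4030 · 11.70723 ≈ 47180.14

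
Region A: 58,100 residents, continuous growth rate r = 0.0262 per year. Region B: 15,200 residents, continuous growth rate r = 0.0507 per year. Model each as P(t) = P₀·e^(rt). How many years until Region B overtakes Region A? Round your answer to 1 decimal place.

t ≈ 54.7 years

58100·e^(0.0262t) = 15200·e^(0.0507t)
58100/15200 = e^((0.0507 − 0.0262)t) → ln(3.82237) = 0.0245·t
t = 1.34087 / 0.0245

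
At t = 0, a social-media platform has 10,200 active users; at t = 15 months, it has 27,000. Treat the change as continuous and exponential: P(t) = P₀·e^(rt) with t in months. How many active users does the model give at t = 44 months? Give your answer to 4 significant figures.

≈ 177,300 active users

r = ln(27000/10200) / 15 ≈ 0.064897 per month
P(44) = 10200 · e^(0.064897·44) = 10200 · 17.38227 ≈ 177299.17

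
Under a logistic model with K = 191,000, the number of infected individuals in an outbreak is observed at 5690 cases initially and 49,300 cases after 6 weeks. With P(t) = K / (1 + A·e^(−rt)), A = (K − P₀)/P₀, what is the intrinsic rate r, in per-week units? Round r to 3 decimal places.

A = (191000 − 5690)/5690 = 32.56766
49300 = 191000/(1 + 32.56766·e^(−r·6)) → e^(−6r) = (3.87424 − 1)/32.56766 = 0.088254
r = −ln(0.088254)/6 = 2.42753/6

r ≈ 0.405 per week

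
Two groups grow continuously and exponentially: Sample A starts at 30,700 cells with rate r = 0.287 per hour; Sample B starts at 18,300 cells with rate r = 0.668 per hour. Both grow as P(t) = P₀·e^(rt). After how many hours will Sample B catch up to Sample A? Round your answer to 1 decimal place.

30700·e^(0.287t) = 18300·e^(0.668t)
30700/18300 = e^((0.668 − 0.287)t) → ln(1.6776) = 0.381·t
t = 0.51736 / 0.381

t ≈ 1.4 hours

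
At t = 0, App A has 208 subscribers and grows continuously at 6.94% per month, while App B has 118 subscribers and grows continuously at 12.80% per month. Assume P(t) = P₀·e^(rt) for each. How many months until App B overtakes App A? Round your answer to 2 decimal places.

208·e^(0.0694t) = 118·e^(0.128t)
208/118 = e^((0.128 − 0.0694)t) → ln(1.76271) = 0.0586·t
t = 0.56685 / 0.0586

t ≈ 9.67 months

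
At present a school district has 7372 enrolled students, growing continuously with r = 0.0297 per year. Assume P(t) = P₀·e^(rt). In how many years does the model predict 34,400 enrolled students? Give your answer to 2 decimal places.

t ≈ 51.86 years

34400 = 7372 · e^(0.0297·t)
t = ln(34400/7372) / 0.0297 = ln(4.6663) / 0.0297 = 1.54037 / 0.0297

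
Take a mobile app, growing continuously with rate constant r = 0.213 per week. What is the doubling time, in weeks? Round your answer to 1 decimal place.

doubling time = ln(2) / |r| = 0.69315 / 0.213

doubling time ≈ 3.3 weeks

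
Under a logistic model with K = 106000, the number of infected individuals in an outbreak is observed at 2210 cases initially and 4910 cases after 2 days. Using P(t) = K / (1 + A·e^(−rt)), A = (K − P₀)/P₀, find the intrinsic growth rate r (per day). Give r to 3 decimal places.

A = (106000 − 2210)/2210 = 46.9638
4910 = 106000/(1 + 46.9638·e^(−r·2)) → e^(−2r) = (21.58859 − 1)/46.9638 = 0.438393
r = −ln(0.438393)/2 = 0.82464/2

r ≈ 0.412 per day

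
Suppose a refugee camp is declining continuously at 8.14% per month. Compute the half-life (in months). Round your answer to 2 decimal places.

half-life ≈ 8.52 months

half-life = ln(2) / |r| = 0.69315 / 0.0814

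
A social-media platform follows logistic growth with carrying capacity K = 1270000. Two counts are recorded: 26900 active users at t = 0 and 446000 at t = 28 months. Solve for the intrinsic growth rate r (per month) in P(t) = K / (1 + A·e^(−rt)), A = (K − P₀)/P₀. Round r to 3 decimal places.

A = (1270000 − 26900)/26900 = 46.2119
446000 = 1270000/(1 + 46.2119·e^(−r·28)) → e^(−28r) = (2.84753 − 1)/46.2119 = 0.03998
r = −ln(0.03998)/28 = 3.21939/28

r ≈ 0.115 per month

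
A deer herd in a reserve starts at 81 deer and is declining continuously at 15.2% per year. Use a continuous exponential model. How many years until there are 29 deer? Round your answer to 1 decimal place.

t ≈ 6.8 years

29 = 81 · e^(-0.152·t)
t = ln(29/81) / -0.152 = ln(0.35802) / -0.152 = -1.02715 / -0.152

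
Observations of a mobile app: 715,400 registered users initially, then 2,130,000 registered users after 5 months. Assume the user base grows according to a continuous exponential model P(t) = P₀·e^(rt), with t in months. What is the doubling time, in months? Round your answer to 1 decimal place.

doubling time ≈ 3.2 months

r = ln(2130000/715400) / 5 = ln(2.97736) / 5 ≈ 0.218207 per month
doubling time = ln 2 / |r| = 0.69315 / 0.218207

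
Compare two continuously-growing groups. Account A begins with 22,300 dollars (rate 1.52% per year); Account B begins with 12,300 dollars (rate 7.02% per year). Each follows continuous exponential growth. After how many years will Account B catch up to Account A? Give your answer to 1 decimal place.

22300·e^(0.0152t) = 12300·e^(0.0702t)
22300/12300 = e^((0.0702 − 0.0152)t) → ln(1.81301) = 0.055·t
t = 0.59499 / 0.055

t ≈ 10.8 years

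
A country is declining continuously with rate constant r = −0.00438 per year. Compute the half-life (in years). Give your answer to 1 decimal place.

half-life = ln(2) / |r| = 0.69315 / 0.00438

half-life ≈ 158.3 years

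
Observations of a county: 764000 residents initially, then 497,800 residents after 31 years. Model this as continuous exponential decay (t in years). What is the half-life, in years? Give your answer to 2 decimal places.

half-life ≈ 50.16 years

r = ln(497800/764000) / 31 = ln(0.65157) / 31 ≈ -0.013818 per year
half-life = ln 2 / |r| = 0.69315 / 0.013818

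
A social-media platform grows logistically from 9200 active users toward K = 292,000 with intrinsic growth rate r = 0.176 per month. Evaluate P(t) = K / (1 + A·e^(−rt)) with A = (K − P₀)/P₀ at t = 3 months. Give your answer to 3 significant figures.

≈ 15,300 active users

A = (292000 − 9200)/9200 = 30.73913
P(3) = 292000 / (1 + 30.73913·e^(−0.176·3)) = 292000 / (1 + 30.73913·0.589783)
= 292000 / 19.12943 ≈ 15264.44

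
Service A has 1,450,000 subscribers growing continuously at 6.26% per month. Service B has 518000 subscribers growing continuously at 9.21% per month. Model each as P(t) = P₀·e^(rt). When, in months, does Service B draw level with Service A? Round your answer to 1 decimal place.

1450000·e^(0.0626t) = 518000·e^(0.0921t)
1450000/518000 = e^((0.0921 − 0.0626)t) → ln(2.79923) = 0.0295·t
t = 1.02934 / 0.0295

t ≈ 34.9 months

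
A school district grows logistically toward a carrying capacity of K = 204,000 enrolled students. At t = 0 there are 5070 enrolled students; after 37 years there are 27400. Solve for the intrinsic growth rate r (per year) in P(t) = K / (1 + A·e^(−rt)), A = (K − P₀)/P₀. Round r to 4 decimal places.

A = (204000 − 5070)/5070 = 39.23669
27400 = 204000/(1 + 39.23669·e^(−r·37)) → e^(−37r) = (7.44526 − 1)/39.23669 = 0.164266
r = −ln(0.164266)/37 = 1.80627/37

r ≈ 0.0488 per year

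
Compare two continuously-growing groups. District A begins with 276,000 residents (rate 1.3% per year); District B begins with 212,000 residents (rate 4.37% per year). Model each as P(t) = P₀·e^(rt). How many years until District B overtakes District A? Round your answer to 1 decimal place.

t ≈ 8.6 years

276000·e^(0.013t) = 212000·e^(0.0437t)
276000/212000 = e^((0.0437 − 0.013)t) → ln(1.30189) = 0.0307·t
t = 0.26381 / 0.0307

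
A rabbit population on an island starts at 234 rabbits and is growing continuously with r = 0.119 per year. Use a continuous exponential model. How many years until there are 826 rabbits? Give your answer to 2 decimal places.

826 = 234 · e^(0.119·t)
t = ln(826/234) / 0.119 = ln(3.52991) / 0.119 = 1.26127 / 0.119

t ≈ 10.60 years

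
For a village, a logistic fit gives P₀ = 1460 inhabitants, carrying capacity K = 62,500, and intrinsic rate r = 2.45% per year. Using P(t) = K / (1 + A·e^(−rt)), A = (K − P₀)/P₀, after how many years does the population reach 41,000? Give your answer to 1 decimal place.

A = (62500 − 1460)/1460 = 41.80822
41000 = 62500/(1 + 41.80822·e^(−0.0245t)) → 1 + 41.80822·e^(−0.0245t) = 1.52439
e^(−0.0245t) = 0.012543 → t = ln(79.7273)/0.0245 = 4.37861/0.0245

t ≈ 178.7 years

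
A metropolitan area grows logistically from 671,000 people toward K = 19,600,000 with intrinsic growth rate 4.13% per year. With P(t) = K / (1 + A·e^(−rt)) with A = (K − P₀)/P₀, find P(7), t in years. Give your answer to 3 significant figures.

A = (19600000 − 671000)/671000 = 28.21013
P(7) = 19600000 / (1 + 28.21013·e^(−0.0413·7)) = 19600000 / (1 + 28.21013·0.748937)
= 19600000 / 22.12762 ≈ 885770.74

≈ 886,000 people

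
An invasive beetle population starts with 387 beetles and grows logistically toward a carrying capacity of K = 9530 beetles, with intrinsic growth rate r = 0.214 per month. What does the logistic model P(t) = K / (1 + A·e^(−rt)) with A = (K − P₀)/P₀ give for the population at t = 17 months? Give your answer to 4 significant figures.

≈ 5,877 beetles

A = (9530 − 387)/387 = 23.62532
P(17) = 9530 / (1 + 23.62532·e^(−0.214·17)) = 9530 / (1 + 23.62532·0.026305)
= 9530 / 1.62146 ≈ 5877.41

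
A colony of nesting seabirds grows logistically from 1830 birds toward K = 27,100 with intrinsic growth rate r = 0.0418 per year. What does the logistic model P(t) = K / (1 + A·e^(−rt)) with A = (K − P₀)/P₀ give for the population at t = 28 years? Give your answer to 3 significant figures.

A = (27100 − 1830)/1830 = 13.80874
P(28) = 27100 / (1 + 13.80874·e^(−0.0418·28)) = 27100 / (1 + 13.80874·0.310243)
= 27100 / 5.28406 ≈ 5128.63

≈ 5,130 birds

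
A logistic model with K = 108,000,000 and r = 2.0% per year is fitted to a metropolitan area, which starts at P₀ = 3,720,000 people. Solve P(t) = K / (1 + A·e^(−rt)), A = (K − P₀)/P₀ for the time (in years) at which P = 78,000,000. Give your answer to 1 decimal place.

t ≈ 214.4 years

A = (108000000 − 3720000)/3720000 = 28.03226
78000000 = 108000000/(1 + 28.03226·e^(−0.02t)) → 1 + 28.03226·e^(−0.02t) = 1.38462
e^(−0.02t) = 0.01372 → t = ln(72.88387)/0.02 = 4.28887/0.02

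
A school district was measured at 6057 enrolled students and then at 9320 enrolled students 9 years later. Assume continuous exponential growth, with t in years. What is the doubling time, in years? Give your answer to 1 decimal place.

r = ln(9320/6057) / 9 = ln(1.53872) / 9 ≈ 0.047883 per year
doubling time = ln 2 / |r| = 0.69315 / 0.047883

doubling time ≈ 14.5 years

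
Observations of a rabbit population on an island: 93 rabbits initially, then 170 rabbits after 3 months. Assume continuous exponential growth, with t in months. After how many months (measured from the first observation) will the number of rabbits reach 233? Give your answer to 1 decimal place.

t ≈ 4.6 months

r = ln(170/93) / 3 ≈ 0.201066 per month
t = ln(233/93) / r = 0.91844 / 0.201066 ≈ 4.568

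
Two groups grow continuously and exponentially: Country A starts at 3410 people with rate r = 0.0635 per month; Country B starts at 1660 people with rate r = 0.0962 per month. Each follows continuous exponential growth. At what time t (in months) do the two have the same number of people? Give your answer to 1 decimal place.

t ≈ 22.0 months

3410·e^(0.0635t) = 1660·e^(0.0962t)
3410/1660 = e^((0.0962 − 0.0635)t) → ln(2.05422) = 0.0327·t
t = 0.71989 / 0.0327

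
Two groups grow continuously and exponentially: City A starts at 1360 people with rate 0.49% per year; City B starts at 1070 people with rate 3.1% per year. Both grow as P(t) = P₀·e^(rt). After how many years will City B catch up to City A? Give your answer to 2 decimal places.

t ≈ 9.19 years

1360·e^(0.0049t) = 1070·e^(0.031t)
1360/1070 = e^((0.031 − 0.0049)t) → ln(1.27103) = 0.0261·t
t = 0.23983 / 0.0261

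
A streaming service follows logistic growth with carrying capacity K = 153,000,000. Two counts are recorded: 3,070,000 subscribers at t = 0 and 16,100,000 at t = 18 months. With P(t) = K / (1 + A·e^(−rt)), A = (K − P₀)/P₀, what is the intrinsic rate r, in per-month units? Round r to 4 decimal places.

r ≈ 0.0971 per month

A = (153000000 − 3070000)/3070000 = 48.83713
16100000 = 153000000/(1 + 48.83713·e^(−r·18)) → e^(−18r) = (9.50311 − 1)/48.83713 = 0.174111
r = −ln(0.174111)/18 = 1.74806/18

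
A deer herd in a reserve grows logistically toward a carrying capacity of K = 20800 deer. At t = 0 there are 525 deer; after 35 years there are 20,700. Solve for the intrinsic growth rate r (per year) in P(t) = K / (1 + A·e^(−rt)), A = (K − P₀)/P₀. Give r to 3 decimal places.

r ≈ 0.257 per year

A = (20800 − 525)/525 = 38.61905
20700 = 20800/(1 + 38.61905·e^(−r·35)) → e^(−35r) = (1.00483 − 1)/38.61905 = 0.000125
r = −ln(0.000125)/35 = 8.98646/35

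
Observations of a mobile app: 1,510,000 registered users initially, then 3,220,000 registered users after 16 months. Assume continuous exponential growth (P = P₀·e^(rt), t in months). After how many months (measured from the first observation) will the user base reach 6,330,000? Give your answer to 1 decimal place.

t ≈ 30.3 months

r = ln(3220000/1510000) / 16 ≈ 0.047329 per month
t = ln(6330000/1510000) / r = 1.43319 / 0.047329 ≈ 30.281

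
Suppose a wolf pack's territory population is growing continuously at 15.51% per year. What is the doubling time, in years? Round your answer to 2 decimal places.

doubling time = ln(2) / |r| = 0.69315 / 0.1551

doubling time ≈ 4.47 years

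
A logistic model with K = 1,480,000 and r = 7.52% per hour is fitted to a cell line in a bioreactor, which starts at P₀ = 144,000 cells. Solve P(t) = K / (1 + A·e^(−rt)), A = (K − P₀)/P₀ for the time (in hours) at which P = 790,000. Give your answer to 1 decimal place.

t ≈ 31.4 hours

A = (1480000 − 144000)/144000 = 9.27778
790000 = 1480000/(1 + 9.27778·e^(−0.0752t)) → 1 + 9.27778·e^(−0.0752t) = 1.87342
e^(−0.0752t) = 0.094141 → t = ln(10.62238)/0.0752 = 2.36296/0.0752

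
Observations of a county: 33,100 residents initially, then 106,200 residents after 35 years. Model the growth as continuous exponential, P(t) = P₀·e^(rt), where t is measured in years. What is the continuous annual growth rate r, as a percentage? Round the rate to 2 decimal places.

r ≈ 3.33% per year

106200 = 33100 · e^(r·35)
e^(35r) = 106200/33100 = 3.20846
r = ln(3.20846) / 35 = 1.16579 / 35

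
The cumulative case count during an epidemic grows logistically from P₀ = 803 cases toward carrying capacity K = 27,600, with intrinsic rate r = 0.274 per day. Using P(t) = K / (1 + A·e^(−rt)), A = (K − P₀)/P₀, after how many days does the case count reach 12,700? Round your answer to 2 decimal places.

A = (27600 − 803)/803 = 33.37111
12700 = 27600/(1 + 33.37111·e^(−0.274t)) → 1 + 33.37111·e^(−0.274t) = 2.17323
e^(−0.274t) = 0.035157 → t = ln(28.44383)/0.274 = 3.34793/0.274

t ≈ 12.22 days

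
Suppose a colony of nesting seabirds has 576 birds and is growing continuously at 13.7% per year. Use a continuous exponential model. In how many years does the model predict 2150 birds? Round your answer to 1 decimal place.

t ≈ 9.6 years

2150 = 576 · e^(0.137·t)
t = ln(2150/576) / 0.137 = ln(3.73264) / 0.137 = 1.31712 / 0.137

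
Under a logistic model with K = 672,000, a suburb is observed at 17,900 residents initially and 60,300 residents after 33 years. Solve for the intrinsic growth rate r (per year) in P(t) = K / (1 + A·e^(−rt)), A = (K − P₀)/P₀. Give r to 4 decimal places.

A = (672000 − 17900)/17900 = 36.5419
60300 = 672000/(1 + 36.5419·e^(−r·33)) → e^(−33r) = (11.14428 − 1)/36.5419 = 0.277607
r = −ln(0.277607)/33 = 1.28155/33

r ≈ 0.0388 per year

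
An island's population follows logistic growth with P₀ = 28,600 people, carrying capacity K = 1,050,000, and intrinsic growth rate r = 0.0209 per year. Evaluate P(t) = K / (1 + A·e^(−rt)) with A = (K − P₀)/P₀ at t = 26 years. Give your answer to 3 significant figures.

A = (1050000 − 28600)/28600 = 35.71329
P(26) = 1050000 / (1 + 35.71329·e^(−0.0209·26)) = 1050000 / (1 + 35.71329·0.58077)
= 1050000 / 21.74122 ≈ 48295.37

≈ 48,300 people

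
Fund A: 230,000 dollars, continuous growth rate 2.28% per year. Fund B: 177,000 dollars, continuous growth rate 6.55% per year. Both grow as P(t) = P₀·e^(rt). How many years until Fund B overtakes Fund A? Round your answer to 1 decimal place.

t ≈ 6.1 years

230000·e^(0.0228t) = 177000·e^(0.0655t)
230000/177000 = e^((0.0655 − 0.0228)t) → ln(1.29944) = 0.0427·t
t = 0.26193 / 0.0427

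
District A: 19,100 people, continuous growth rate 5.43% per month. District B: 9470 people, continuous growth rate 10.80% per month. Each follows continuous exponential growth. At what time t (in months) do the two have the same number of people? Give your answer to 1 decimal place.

t ≈ 13.1 months

19100·e^(0.0543t) = 9470·e^(0.108t)
19100/9470 = e^((0.108 − 0.0543)t) → ln(2.0169) = 0.0537·t
t = 0.70156 / 0.0537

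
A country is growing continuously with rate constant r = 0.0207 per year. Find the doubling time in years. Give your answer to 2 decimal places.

doubling time = ln(2) / |r| = 0.69315 / 0.0207

doubling time ≈ 33.49 years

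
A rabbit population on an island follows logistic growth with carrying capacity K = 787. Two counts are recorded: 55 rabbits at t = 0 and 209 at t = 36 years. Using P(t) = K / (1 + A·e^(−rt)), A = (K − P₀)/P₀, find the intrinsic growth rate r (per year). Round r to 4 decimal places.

r ≈ 0.0436 per year

A = (787 − 55)/55 = 13.30909
209 = 787/(1 + 13.30909·e^(−r·36)) → e^(−36r) = (3.76555 − 1)/13.30909 = 0.207794
r = −ln(0.207794)/36 = 1.57121/36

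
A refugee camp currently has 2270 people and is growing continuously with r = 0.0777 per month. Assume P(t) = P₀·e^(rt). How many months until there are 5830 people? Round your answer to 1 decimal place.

t ≈ 12.1 months

5830 = 2270 · e^(0.0777·t)
t = ln(5830/2270) / 0.0777 = ln(2.56828) / 0.0777 = 0.94324 / 0.0777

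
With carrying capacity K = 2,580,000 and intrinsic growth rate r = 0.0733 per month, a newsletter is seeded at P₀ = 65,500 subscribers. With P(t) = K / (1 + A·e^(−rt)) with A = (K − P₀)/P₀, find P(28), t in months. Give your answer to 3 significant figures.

≈ 435,000 subscribers

A = (2580000 − 65500)/65500 = 38.38931
P(28) = 2580000 / (1 + 38.38931·e^(−0.0733·28)) = 2580000 / (1 + 38.38931·0.128426)
= 2580000 / 5.9302 ≈ 435061.37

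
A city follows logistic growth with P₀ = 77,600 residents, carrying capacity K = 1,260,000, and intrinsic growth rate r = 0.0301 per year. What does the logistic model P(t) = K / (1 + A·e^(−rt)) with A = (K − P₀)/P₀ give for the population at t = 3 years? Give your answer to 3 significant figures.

≈ 84,400 residents

A = (1260000 − 77600)/77600 = 15.23711
P(3) = 1260000 / (1 + 15.23711·e^(−0.0301·3)) = 1260000 / (1 + 15.23711·0.913657)
= 1260000 / 14.9215 ≈ 84441.94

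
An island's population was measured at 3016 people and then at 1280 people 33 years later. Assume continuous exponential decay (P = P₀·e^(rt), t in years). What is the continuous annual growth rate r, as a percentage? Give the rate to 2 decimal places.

r ≈ -2.60% per year

1280 = 3016 · e^(r·33)
e^(33r) = 1280/3016 = 0.4244
r = ln(0.4244) / 33 = -0.85707 / 33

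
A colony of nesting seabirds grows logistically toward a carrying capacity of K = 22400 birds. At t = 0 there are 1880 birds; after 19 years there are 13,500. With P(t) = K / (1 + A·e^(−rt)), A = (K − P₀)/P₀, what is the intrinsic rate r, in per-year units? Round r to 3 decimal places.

A = (22400 − 1880)/1880 = 10.91489
13500 = 22400/(1 + 10.91489·e^(−r·19)) → e^(−19r) = (1.65926 − 1)/10.91489 = 0.0604
r = −ln(0.0604)/19 = 2.80677/19

r ≈ 0.148 per year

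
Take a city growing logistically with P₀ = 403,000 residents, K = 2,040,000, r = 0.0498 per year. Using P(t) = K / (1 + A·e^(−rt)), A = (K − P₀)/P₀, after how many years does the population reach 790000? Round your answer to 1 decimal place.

A = (2040000 − 403000)/403000 = 4.06203
790000 = 2040000/(1 + 4.06203·e^(−0.0498t)) → 1 + 4.06203·e^(−0.0498t) = 2.58228
e^(−0.0498t) = 0.389529 → t = ln(2.56721)/0.0498 = 0.94282/0.0498

t ≈ 18.9 years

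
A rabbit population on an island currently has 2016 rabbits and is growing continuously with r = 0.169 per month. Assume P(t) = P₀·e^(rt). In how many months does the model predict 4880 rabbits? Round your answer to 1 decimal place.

t ≈ 5.2 months

4880 = 2016 · e^(0.169·t)
t = ln(4880/2016) / 0.169 = ln(2.42063) / 0.169 = 0.88403 / 0.169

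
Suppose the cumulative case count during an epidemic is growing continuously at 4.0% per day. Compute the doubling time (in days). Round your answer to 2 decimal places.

doubling time = ln(2) / |r| = 0.69315 / 0.04

doubling time ≈ 17.33 days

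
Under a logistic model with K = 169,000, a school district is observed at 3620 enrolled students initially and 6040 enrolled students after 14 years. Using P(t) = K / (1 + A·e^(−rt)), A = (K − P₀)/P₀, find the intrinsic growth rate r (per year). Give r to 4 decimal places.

r ≈ 0.0376 per year

A = (169000 − 3620)/3620 = 45.68508
6040 = 169000/(1 + 45.68508·e^(−r·14)) → e^(−14r) = (27.98013 − 1)/45.68508 = 0.590568
r = −ln(0.590568)/14 = 0.52667/14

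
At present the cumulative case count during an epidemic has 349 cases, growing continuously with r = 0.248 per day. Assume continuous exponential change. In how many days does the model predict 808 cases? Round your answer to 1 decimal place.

t ≈ 3.4 days

808 = 349 · e^(0.248·t)
t = ln(808/349) / 0.248 = ln(2.31519) / 0.248 = 0.83949 / 0.248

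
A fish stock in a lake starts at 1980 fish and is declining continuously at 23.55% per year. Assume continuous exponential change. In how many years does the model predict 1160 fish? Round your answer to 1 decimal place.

1160 = 1980 · e^(-0.2355·t)
t = ln(1160/1980) / -0.2355 = ln(0.58586) / -0.2355 = -0.53468 / -0.2355

t ≈ 2.3 years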